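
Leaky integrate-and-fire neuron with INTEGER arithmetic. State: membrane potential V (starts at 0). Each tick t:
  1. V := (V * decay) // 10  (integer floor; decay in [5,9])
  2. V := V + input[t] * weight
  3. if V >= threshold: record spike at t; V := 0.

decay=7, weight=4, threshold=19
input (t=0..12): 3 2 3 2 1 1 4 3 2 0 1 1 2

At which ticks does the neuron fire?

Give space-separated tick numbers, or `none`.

Answer: 2 6

Derivation:
t=0: input=3 -> V=12
t=1: input=2 -> V=16
t=2: input=3 -> V=0 FIRE
t=3: input=2 -> V=8
t=4: input=1 -> V=9
t=5: input=1 -> V=10
t=6: input=4 -> V=0 FIRE
t=7: input=3 -> V=12
t=8: input=2 -> V=16
t=9: input=0 -> V=11
t=10: input=1 -> V=11
t=11: input=1 -> V=11
t=12: input=2 -> V=15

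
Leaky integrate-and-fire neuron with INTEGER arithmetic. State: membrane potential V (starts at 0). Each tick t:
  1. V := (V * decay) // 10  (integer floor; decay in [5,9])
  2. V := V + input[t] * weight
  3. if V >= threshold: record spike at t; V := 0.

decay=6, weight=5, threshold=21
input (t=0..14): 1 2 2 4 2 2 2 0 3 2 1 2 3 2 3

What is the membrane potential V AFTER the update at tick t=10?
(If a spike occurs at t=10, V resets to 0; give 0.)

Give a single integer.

t=0: input=1 -> V=5
t=1: input=2 -> V=13
t=2: input=2 -> V=17
t=3: input=4 -> V=0 FIRE
t=4: input=2 -> V=10
t=5: input=2 -> V=16
t=6: input=2 -> V=19
t=7: input=0 -> V=11
t=8: input=3 -> V=0 FIRE
t=9: input=2 -> V=10
t=10: input=1 -> V=11
t=11: input=2 -> V=16
t=12: input=3 -> V=0 FIRE
t=13: input=2 -> V=10
t=14: input=3 -> V=0 FIRE

Answer: 11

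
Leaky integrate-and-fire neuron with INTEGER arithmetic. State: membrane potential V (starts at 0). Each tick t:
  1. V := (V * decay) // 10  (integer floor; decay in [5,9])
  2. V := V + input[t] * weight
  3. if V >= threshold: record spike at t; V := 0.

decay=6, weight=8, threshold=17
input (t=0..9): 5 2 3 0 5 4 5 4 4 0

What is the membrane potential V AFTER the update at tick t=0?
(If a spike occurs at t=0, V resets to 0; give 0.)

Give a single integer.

t=0: input=5 -> V=0 FIRE
t=1: input=2 -> V=16
t=2: input=3 -> V=0 FIRE
t=3: input=0 -> V=0
t=4: input=5 -> V=0 FIRE
t=5: input=4 -> V=0 FIRE
t=6: input=5 -> V=0 FIRE
t=7: input=4 -> V=0 FIRE
t=8: input=4 -> V=0 FIRE
t=9: input=0 -> V=0

Answer: 0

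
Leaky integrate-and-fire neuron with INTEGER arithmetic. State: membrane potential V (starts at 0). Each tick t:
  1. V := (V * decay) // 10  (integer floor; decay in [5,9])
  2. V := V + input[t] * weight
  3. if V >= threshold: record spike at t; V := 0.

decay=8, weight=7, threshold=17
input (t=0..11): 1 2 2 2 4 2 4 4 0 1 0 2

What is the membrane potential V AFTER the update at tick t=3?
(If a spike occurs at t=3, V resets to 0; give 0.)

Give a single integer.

t=0: input=1 -> V=7
t=1: input=2 -> V=0 FIRE
t=2: input=2 -> V=14
t=3: input=2 -> V=0 FIRE
t=4: input=4 -> V=0 FIRE
t=5: input=2 -> V=14
t=6: input=4 -> V=0 FIRE
t=7: input=4 -> V=0 FIRE
t=8: input=0 -> V=0
t=9: input=1 -> V=7
t=10: input=0 -> V=5
t=11: input=2 -> V=0 FIRE

Answer: 0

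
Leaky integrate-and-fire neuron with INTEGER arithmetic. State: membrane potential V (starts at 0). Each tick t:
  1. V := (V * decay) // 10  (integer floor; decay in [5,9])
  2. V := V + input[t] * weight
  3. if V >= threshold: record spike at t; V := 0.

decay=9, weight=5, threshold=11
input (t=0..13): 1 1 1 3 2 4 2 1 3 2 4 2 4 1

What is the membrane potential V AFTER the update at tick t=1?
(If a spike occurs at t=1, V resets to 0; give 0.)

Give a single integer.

t=0: input=1 -> V=5
t=1: input=1 -> V=9
t=2: input=1 -> V=0 FIRE
t=3: input=3 -> V=0 FIRE
t=4: input=2 -> V=10
t=5: input=4 -> V=0 FIRE
t=6: input=2 -> V=10
t=7: input=1 -> V=0 FIRE
t=8: input=3 -> V=0 FIRE
t=9: input=2 -> V=10
t=10: input=4 -> V=0 FIRE
t=11: input=2 -> V=10
t=12: input=4 -> V=0 FIRE
t=13: input=1 -> V=5

Answer: 9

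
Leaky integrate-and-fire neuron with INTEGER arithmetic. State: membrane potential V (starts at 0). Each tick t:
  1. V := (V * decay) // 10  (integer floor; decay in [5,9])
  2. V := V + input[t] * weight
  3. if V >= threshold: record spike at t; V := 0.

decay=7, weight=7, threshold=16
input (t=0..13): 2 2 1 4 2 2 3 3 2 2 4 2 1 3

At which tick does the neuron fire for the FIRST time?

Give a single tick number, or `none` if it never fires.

Answer: 1

Derivation:
t=0: input=2 -> V=14
t=1: input=2 -> V=0 FIRE
t=2: input=1 -> V=7
t=3: input=4 -> V=0 FIRE
t=4: input=2 -> V=14
t=5: input=2 -> V=0 FIRE
t=6: input=3 -> V=0 FIRE
t=7: input=3 -> V=0 FIRE
t=8: input=2 -> V=14
t=9: input=2 -> V=0 FIRE
t=10: input=4 -> V=0 FIRE
t=11: input=2 -> V=14
t=12: input=1 -> V=0 FIRE
t=13: input=3 -> V=0 FIRE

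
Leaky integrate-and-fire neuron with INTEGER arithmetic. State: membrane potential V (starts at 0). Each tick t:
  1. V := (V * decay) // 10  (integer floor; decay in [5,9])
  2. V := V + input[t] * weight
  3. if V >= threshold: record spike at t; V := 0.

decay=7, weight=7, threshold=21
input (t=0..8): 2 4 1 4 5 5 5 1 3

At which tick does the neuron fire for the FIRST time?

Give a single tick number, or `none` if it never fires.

t=0: input=2 -> V=14
t=1: input=4 -> V=0 FIRE
t=2: input=1 -> V=7
t=3: input=4 -> V=0 FIRE
t=4: input=5 -> V=0 FIRE
t=5: input=5 -> V=0 FIRE
t=6: input=5 -> V=0 FIRE
t=7: input=1 -> V=7
t=8: input=3 -> V=0 FIRE

Answer: 1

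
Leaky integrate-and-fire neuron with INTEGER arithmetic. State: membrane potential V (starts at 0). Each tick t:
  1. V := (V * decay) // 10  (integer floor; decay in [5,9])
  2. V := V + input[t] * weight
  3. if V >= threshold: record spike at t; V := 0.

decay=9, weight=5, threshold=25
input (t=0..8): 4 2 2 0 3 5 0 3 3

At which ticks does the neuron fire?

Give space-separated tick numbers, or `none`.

Answer: 1 5 8

Derivation:
t=0: input=4 -> V=20
t=1: input=2 -> V=0 FIRE
t=2: input=2 -> V=10
t=3: input=0 -> V=9
t=4: input=3 -> V=23
t=5: input=5 -> V=0 FIRE
t=6: input=0 -> V=0
t=7: input=3 -> V=15
t=8: input=3 -> V=0 FIRE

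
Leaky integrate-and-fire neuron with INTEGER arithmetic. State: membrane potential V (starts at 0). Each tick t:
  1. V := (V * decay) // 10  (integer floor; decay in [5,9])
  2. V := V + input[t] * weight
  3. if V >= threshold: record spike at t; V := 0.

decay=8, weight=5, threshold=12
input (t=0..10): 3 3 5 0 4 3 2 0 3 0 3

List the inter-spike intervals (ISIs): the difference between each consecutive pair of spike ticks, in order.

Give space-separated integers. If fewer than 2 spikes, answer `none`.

Answer: 1 1 2 1 3 2

Derivation:
t=0: input=3 -> V=0 FIRE
t=1: input=3 -> V=0 FIRE
t=2: input=5 -> V=0 FIRE
t=3: input=0 -> V=0
t=4: input=4 -> V=0 FIRE
t=5: input=3 -> V=0 FIRE
t=6: input=2 -> V=10
t=7: input=0 -> V=8
t=8: input=3 -> V=0 FIRE
t=9: input=0 -> V=0
t=10: input=3 -> V=0 FIRE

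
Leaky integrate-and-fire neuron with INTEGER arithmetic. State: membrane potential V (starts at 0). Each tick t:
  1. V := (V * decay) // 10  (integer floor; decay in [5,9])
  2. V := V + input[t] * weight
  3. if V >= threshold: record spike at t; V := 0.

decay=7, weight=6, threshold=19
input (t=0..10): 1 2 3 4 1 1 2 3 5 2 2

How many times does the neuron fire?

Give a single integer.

t=0: input=1 -> V=6
t=1: input=2 -> V=16
t=2: input=3 -> V=0 FIRE
t=3: input=4 -> V=0 FIRE
t=4: input=1 -> V=6
t=5: input=1 -> V=10
t=6: input=2 -> V=0 FIRE
t=7: input=3 -> V=18
t=8: input=5 -> V=0 FIRE
t=9: input=2 -> V=12
t=10: input=2 -> V=0 FIRE

Answer: 5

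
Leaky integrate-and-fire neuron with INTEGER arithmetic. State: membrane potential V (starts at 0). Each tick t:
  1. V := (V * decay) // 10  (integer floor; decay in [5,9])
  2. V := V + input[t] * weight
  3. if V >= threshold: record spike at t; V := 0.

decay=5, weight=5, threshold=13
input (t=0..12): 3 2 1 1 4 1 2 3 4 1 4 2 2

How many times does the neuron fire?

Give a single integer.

Answer: 6

Derivation:
t=0: input=3 -> V=0 FIRE
t=1: input=2 -> V=10
t=2: input=1 -> V=10
t=3: input=1 -> V=10
t=4: input=4 -> V=0 FIRE
t=5: input=1 -> V=5
t=6: input=2 -> V=12
t=7: input=3 -> V=0 FIRE
t=8: input=4 -> V=0 FIRE
t=9: input=1 -> V=5
t=10: input=4 -> V=0 FIRE
t=11: input=2 -> V=10
t=12: input=2 -> V=0 FIRE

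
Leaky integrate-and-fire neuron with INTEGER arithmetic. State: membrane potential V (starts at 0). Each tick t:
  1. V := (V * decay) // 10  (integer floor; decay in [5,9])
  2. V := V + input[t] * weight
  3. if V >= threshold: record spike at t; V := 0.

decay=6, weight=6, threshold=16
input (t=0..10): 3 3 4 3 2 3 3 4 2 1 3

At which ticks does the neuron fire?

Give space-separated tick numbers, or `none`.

Answer: 0 1 2 3 5 6 7 10

Derivation:
t=0: input=3 -> V=0 FIRE
t=1: input=3 -> V=0 FIRE
t=2: input=4 -> V=0 FIRE
t=3: input=3 -> V=0 FIRE
t=4: input=2 -> V=12
t=5: input=3 -> V=0 FIRE
t=6: input=3 -> V=0 FIRE
t=7: input=4 -> V=0 FIRE
t=8: input=2 -> V=12
t=9: input=1 -> V=13
t=10: input=3 -> V=0 FIRE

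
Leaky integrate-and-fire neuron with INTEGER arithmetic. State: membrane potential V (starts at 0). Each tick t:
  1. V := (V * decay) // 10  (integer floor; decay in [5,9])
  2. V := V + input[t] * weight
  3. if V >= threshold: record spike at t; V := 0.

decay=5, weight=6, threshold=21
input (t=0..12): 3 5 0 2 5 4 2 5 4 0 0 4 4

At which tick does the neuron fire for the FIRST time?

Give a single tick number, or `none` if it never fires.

Answer: 1

Derivation:
t=0: input=3 -> V=18
t=1: input=5 -> V=0 FIRE
t=2: input=0 -> V=0
t=3: input=2 -> V=12
t=4: input=5 -> V=0 FIRE
t=5: input=4 -> V=0 FIRE
t=6: input=2 -> V=12
t=7: input=5 -> V=0 FIRE
t=8: input=4 -> V=0 FIRE
t=9: input=0 -> V=0
t=10: input=0 -> V=0
t=11: input=4 -> V=0 FIRE
t=12: input=4 -> V=0 FIRE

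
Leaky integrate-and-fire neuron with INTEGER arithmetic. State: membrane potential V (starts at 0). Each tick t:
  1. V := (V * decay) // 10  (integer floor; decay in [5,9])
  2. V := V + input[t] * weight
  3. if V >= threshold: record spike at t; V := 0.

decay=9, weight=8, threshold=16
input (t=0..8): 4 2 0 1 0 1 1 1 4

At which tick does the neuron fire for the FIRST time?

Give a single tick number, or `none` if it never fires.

Answer: 0

Derivation:
t=0: input=4 -> V=0 FIRE
t=1: input=2 -> V=0 FIRE
t=2: input=0 -> V=0
t=3: input=1 -> V=8
t=4: input=0 -> V=7
t=5: input=1 -> V=14
t=6: input=1 -> V=0 FIRE
t=7: input=1 -> V=8
t=8: input=4 -> V=0 FIRE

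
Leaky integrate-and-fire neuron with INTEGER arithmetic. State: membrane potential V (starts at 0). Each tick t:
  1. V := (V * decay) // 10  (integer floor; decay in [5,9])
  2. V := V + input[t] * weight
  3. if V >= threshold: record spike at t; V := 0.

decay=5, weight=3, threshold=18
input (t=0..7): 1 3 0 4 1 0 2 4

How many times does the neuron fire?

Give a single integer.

Answer: 0

Derivation:
t=0: input=1 -> V=3
t=1: input=3 -> V=10
t=2: input=0 -> V=5
t=3: input=4 -> V=14
t=4: input=1 -> V=10
t=5: input=0 -> V=5
t=6: input=2 -> V=8
t=7: input=4 -> V=16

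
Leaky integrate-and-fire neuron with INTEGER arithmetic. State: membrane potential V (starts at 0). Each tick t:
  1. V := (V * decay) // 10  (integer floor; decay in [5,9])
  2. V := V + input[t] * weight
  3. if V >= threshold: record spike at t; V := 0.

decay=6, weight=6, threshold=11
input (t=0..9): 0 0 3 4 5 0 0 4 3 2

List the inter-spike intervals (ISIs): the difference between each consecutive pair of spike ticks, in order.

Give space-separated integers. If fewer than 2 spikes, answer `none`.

Answer: 1 1 3 1 1

Derivation:
t=0: input=0 -> V=0
t=1: input=0 -> V=0
t=2: input=3 -> V=0 FIRE
t=3: input=4 -> V=0 FIRE
t=4: input=5 -> V=0 FIRE
t=5: input=0 -> V=0
t=6: input=0 -> V=0
t=7: input=4 -> V=0 FIRE
t=8: input=3 -> V=0 FIRE
t=9: input=2 -> V=0 FIRE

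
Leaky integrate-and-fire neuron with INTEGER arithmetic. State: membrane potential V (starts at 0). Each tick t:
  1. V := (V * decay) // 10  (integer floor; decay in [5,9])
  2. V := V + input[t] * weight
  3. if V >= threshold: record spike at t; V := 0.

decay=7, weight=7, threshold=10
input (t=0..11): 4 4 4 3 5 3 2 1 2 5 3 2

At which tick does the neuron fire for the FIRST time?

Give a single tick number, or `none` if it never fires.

t=0: input=4 -> V=0 FIRE
t=1: input=4 -> V=0 FIRE
t=2: input=4 -> V=0 FIRE
t=3: input=3 -> V=0 FIRE
t=4: input=5 -> V=0 FIRE
t=5: input=3 -> V=0 FIRE
t=6: input=2 -> V=0 FIRE
t=7: input=1 -> V=7
t=8: input=2 -> V=0 FIRE
t=9: input=5 -> V=0 FIRE
t=10: input=3 -> V=0 FIRE
t=11: input=2 -> V=0 FIRE

Answer: 0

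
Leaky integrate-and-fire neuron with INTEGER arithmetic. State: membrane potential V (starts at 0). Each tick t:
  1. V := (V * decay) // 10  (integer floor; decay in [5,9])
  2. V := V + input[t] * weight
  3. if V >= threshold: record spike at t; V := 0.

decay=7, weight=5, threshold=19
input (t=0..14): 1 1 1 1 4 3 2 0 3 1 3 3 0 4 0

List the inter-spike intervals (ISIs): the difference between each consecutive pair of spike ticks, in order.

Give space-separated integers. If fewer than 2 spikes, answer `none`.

Answer: 2 4 3

Derivation:
t=0: input=1 -> V=5
t=1: input=1 -> V=8
t=2: input=1 -> V=10
t=3: input=1 -> V=12
t=4: input=4 -> V=0 FIRE
t=5: input=3 -> V=15
t=6: input=2 -> V=0 FIRE
t=7: input=0 -> V=0
t=8: input=3 -> V=15
t=9: input=1 -> V=15
t=10: input=3 -> V=0 FIRE
t=11: input=3 -> V=15
t=12: input=0 -> V=10
t=13: input=4 -> V=0 FIRE
t=14: input=0 -> V=0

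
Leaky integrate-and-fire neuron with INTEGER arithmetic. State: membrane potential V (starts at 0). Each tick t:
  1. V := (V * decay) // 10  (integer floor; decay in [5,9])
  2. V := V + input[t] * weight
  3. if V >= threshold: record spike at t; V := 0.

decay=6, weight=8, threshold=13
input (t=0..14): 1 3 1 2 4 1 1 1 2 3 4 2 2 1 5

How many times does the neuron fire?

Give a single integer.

t=0: input=1 -> V=8
t=1: input=3 -> V=0 FIRE
t=2: input=1 -> V=8
t=3: input=2 -> V=0 FIRE
t=4: input=4 -> V=0 FIRE
t=5: input=1 -> V=8
t=6: input=1 -> V=12
t=7: input=1 -> V=0 FIRE
t=8: input=2 -> V=0 FIRE
t=9: input=3 -> V=0 FIRE
t=10: input=4 -> V=0 FIRE
t=11: input=2 -> V=0 FIRE
t=12: input=2 -> V=0 FIRE
t=13: input=1 -> V=8
t=14: input=5 -> V=0 FIRE

Answer: 10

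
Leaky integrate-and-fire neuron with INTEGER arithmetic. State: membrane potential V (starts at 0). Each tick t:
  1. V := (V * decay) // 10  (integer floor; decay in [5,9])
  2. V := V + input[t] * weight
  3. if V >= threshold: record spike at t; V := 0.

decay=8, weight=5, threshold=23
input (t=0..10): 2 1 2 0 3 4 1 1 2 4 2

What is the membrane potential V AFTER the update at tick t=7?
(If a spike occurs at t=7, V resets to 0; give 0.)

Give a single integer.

Answer: 21

Derivation:
t=0: input=2 -> V=10
t=1: input=1 -> V=13
t=2: input=2 -> V=20
t=3: input=0 -> V=16
t=4: input=3 -> V=0 FIRE
t=5: input=4 -> V=20
t=6: input=1 -> V=21
t=7: input=1 -> V=21
t=8: input=2 -> V=0 FIRE
t=9: input=4 -> V=20
t=10: input=2 -> V=0 FIRE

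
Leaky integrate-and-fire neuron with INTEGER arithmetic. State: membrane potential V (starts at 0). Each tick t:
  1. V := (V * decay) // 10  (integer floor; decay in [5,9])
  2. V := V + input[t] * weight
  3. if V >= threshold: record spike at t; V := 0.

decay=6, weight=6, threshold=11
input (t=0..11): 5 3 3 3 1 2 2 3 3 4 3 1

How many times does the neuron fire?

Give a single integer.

t=0: input=5 -> V=0 FIRE
t=1: input=3 -> V=0 FIRE
t=2: input=3 -> V=0 FIRE
t=3: input=3 -> V=0 FIRE
t=4: input=1 -> V=6
t=5: input=2 -> V=0 FIRE
t=6: input=2 -> V=0 FIRE
t=7: input=3 -> V=0 FIRE
t=8: input=3 -> V=0 FIRE
t=9: input=4 -> V=0 FIRE
t=10: input=3 -> V=0 FIRE
t=11: input=1 -> V=6

Answer: 10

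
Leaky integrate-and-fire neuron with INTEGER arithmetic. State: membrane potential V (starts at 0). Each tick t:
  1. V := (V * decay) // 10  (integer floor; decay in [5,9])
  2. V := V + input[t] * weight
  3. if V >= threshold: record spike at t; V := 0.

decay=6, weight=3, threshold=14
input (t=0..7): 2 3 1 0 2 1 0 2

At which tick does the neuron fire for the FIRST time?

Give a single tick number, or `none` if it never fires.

Answer: none

Derivation:
t=0: input=2 -> V=6
t=1: input=3 -> V=12
t=2: input=1 -> V=10
t=3: input=0 -> V=6
t=4: input=2 -> V=9
t=5: input=1 -> V=8
t=6: input=0 -> V=4
t=7: input=2 -> V=8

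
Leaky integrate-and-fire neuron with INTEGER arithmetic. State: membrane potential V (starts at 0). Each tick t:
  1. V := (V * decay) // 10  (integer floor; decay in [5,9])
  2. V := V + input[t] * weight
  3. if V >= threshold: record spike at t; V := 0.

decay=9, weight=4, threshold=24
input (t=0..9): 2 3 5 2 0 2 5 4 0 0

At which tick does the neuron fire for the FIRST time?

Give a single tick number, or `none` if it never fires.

Answer: 2

Derivation:
t=0: input=2 -> V=8
t=1: input=3 -> V=19
t=2: input=5 -> V=0 FIRE
t=3: input=2 -> V=8
t=4: input=0 -> V=7
t=5: input=2 -> V=14
t=6: input=5 -> V=0 FIRE
t=7: input=4 -> V=16
t=8: input=0 -> V=14
t=9: input=0 -> V=12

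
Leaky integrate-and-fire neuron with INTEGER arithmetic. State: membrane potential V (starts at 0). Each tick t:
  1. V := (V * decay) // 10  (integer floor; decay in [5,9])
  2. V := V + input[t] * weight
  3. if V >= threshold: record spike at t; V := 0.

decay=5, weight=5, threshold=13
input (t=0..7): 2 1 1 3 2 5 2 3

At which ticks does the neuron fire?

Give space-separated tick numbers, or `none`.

Answer: 3 5 7

Derivation:
t=0: input=2 -> V=10
t=1: input=1 -> V=10
t=2: input=1 -> V=10
t=3: input=3 -> V=0 FIRE
t=4: input=2 -> V=10
t=5: input=5 -> V=0 FIRE
t=6: input=2 -> V=10
t=7: input=3 -> V=0 FIRE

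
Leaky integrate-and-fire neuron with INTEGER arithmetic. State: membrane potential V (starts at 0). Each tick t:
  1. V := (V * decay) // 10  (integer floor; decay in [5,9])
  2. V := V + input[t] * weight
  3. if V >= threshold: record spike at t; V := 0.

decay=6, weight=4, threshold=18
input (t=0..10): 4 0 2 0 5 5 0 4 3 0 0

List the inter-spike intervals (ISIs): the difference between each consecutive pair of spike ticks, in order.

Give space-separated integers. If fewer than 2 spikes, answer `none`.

Answer: 1 3

Derivation:
t=0: input=4 -> V=16
t=1: input=0 -> V=9
t=2: input=2 -> V=13
t=3: input=0 -> V=7
t=4: input=5 -> V=0 FIRE
t=5: input=5 -> V=0 FIRE
t=6: input=0 -> V=0
t=7: input=4 -> V=16
t=8: input=3 -> V=0 FIRE
t=9: input=0 -> V=0
t=10: input=0 -> V=0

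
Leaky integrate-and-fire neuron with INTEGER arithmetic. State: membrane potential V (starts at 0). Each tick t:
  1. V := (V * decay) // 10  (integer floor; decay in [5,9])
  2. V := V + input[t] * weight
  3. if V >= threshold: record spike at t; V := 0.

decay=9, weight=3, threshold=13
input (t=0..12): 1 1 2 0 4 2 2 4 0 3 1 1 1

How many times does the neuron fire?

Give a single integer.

t=0: input=1 -> V=3
t=1: input=1 -> V=5
t=2: input=2 -> V=10
t=3: input=0 -> V=9
t=4: input=4 -> V=0 FIRE
t=5: input=2 -> V=6
t=6: input=2 -> V=11
t=7: input=4 -> V=0 FIRE
t=8: input=0 -> V=0
t=9: input=3 -> V=9
t=10: input=1 -> V=11
t=11: input=1 -> V=12
t=12: input=1 -> V=0 FIRE

Answer: 3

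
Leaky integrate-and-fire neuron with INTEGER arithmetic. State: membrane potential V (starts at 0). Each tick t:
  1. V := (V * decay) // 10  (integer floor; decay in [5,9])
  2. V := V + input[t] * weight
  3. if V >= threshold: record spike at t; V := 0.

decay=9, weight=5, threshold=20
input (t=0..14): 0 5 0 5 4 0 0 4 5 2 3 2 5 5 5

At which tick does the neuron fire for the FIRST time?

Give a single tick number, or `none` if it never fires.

Answer: 1

Derivation:
t=0: input=0 -> V=0
t=1: input=5 -> V=0 FIRE
t=2: input=0 -> V=0
t=3: input=5 -> V=0 FIRE
t=4: input=4 -> V=0 FIRE
t=5: input=0 -> V=0
t=6: input=0 -> V=0
t=7: input=4 -> V=0 FIRE
t=8: input=5 -> V=0 FIRE
t=9: input=2 -> V=10
t=10: input=3 -> V=0 FIRE
t=11: input=2 -> V=10
t=12: input=5 -> V=0 FIRE
t=13: input=5 -> V=0 FIRE
t=14: input=5 -> V=0 FIRE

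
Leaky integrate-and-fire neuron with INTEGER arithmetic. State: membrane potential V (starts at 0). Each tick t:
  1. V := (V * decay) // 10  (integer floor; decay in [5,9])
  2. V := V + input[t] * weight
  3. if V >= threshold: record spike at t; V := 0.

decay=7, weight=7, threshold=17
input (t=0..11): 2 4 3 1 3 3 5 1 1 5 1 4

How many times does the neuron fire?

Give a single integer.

Answer: 7

Derivation:
t=0: input=2 -> V=14
t=1: input=4 -> V=0 FIRE
t=2: input=3 -> V=0 FIRE
t=3: input=1 -> V=7
t=4: input=3 -> V=0 FIRE
t=5: input=3 -> V=0 FIRE
t=6: input=5 -> V=0 FIRE
t=7: input=1 -> V=7
t=8: input=1 -> V=11
t=9: input=5 -> V=0 FIRE
t=10: input=1 -> V=7
t=11: input=4 -> V=0 FIRE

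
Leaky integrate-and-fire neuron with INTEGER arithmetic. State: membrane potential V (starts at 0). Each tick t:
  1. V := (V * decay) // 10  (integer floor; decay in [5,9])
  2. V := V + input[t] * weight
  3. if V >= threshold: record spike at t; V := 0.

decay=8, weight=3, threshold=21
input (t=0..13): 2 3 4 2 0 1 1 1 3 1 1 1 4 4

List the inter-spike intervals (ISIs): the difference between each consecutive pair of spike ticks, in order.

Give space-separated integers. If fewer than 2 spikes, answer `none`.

t=0: input=2 -> V=6
t=1: input=3 -> V=13
t=2: input=4 -> V=0 FIRE
t=3: input=2 -> V=6
t=4: input=0 -> V=4
t=5: input=1 -> V=6
t=6: input=1 -> V=7
t=7: input=1 -> V=8
t=8: input=3 -> V=15
t=9: input=1 -> V=15
t=10: input=1 -> V=15
t=11: input=1 -> V=15
t=12: input=4 -> V=0 FIRE
t=13: input=4 -> V=12

Answer: 10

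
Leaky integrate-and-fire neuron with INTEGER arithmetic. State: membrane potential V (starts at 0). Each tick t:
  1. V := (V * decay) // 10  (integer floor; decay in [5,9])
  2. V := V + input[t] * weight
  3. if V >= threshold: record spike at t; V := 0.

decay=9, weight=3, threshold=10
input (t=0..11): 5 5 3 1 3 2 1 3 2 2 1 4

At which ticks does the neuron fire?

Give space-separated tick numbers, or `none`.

t=0: input=5 -> V=0 FIRE
t=1: input=5 -> V=0 FIRE
t=2: input=3 -> V=9
t=3: input=1 -> V=0 FIRE
t=4: input=3 -> V=9
t=5: input=2 -> V=0 FIRE
t=6: input=1 -> V=3
t=7: input=3 -> V=0 FIRE
t=8: input=2 -> V=6
t=9: input=2 -> V=0 FIRE
t=10: input=1 -> V=3
t=11: input=4 -> V=0 FIRE

Answer: 0 1 3 5 7 9 11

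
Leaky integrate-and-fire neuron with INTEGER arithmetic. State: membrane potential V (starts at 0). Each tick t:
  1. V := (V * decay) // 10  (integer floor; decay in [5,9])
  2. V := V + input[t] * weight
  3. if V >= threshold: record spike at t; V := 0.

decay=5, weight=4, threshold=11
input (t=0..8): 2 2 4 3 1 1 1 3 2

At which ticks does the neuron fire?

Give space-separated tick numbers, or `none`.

t=0: input=2 -> V=8
t=1: input=2 -> V=0 FIRE
t=2: input=4 -> V=0 FIRE
t=3: input=3 -> V=0 FIRE
t=4: input=1 -> V=4
t=5: input=1 -> V=6
t=6: input=1 -> V=7
t=7: input=3 -> V=0 FIRE
t=8: input=2 -> V=8

Answer: 1 2 3 7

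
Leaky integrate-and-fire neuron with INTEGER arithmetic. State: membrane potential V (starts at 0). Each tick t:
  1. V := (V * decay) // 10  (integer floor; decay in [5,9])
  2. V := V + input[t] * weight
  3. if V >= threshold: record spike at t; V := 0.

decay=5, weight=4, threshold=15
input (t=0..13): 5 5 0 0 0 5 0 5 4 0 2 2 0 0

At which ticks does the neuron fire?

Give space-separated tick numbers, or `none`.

Answer: 0 1 5 7 8

Derivation:
t=0: input=5 -> V=0 FIRE
t=1: input=5 -> V=0 FIRE
t=2: input=0 -> V=0
t=3: input=0 -> V=0
t=4: input=0 -> V=0
t=5: input=5 -> V=0 FIRE
t=6: input=0 -> V=0
t=7: input=5 -> V=0 FIRE
t=8: input=4 -> V=0 FIRE
t=9: input=0 -> V=0
t=10: input=2 -> V=8
t=11: input=2 -> V=12
t=12: input=0 -> V=6
t=13: input=0 -> V=3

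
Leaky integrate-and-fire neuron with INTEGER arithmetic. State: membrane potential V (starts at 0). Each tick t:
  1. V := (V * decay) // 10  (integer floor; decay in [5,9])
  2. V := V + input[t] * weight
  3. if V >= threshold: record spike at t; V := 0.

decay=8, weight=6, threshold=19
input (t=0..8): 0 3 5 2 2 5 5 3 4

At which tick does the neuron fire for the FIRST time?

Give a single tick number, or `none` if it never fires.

t=0: input=0 -> V=0
t=1: input=3 -> V=18
t=2: input=5 -> V=0 FIRE
t=3: input=2 -> V=12
t=4: input=2 -> V=0 FIRE
t=5: input=5 -> V=0 FIRE
t=6: input=5 -> V=0 FIRE
t=7: input=3 -> V=18
t=8: input=4 -> V=0 FIRE

Answer: 2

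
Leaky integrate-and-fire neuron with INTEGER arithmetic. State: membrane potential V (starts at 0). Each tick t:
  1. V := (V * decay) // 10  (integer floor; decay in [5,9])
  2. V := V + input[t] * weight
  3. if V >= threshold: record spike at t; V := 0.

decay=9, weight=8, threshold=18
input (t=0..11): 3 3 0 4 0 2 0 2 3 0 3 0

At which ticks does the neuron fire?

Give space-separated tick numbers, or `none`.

t=0: input=3 -> V=0 FIRE
t=1: input=3 -> V=0 FIRE
t=2: input=0 -> V=0
t=3: input=4 -> V=0 FIRE
t=4: input=0 -> V=0
t=5: input=2 -> V=16
t=6: input=0 -> V=14
t=7: input=2 -> V=0 FIRE
t=8: input=3 -> V=0 FIRE
t=9: input=0 -> V=0
t=10: input=3 -> V=0 FIRE
t=11: input=0 -> V=0

Answer: 0 1 3 7 8 10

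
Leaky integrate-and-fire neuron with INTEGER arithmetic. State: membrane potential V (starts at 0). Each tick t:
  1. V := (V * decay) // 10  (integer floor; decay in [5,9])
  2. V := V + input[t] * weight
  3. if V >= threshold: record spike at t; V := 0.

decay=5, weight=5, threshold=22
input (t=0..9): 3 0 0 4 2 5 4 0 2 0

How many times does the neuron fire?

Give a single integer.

Answer: 1

Derivation:
t=0: input=3 -> V=15
t=1: input=0 -> V=7
t=2: input=0 -> V=3
t=3: input=4 -> V=21
t=4: input=2 -> V=20
t=5: input=5 -> V=0 FIRE
t=6: input=4 -> V=20
t=7: input=0 -> V=10
t=8: input=2 -> V=15
t=9: input=0 -> V=7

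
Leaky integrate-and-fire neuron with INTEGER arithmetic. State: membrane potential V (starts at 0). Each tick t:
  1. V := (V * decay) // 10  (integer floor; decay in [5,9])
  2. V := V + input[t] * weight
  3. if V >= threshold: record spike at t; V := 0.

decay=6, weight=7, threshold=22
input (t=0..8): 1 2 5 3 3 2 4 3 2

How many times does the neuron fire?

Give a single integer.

Answer: 4

Derivation:
t=0: input=1 -> V=7
t=1: input=2 -> V=18
t=2: input=5 -> V=0 FIRE
t=3: input=3 -> V=21
t=4: input=3 -> V=0 FIRE
t=5: input=2 -> V=14
t=6: input=4 -> V=0 FIRE
t=7: input=3 -> V=21
t=8: input=2 -> V=0 FIRE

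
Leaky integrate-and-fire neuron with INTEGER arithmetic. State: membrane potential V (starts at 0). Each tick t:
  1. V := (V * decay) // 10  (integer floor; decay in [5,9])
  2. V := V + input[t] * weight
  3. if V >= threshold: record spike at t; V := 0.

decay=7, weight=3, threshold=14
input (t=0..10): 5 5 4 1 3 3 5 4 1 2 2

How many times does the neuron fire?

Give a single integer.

t=0: input=5 -> V=0 FIRE
t=1: input=5 -> V=0 FIRE
t=2: input=4 -> V=12
t=3: input=1 -> V=11
t=4: input=3 -> V=0 FIRE
t=5: input=3 -> V=9
t=6: input=5 -> V=0 FIRE
t=7: input=4 -> V=12
t=8: input=1 -> V=11
t=9: input=2 -> V=13
t=10: input=2 -> V=0 FIRE

Answer: 5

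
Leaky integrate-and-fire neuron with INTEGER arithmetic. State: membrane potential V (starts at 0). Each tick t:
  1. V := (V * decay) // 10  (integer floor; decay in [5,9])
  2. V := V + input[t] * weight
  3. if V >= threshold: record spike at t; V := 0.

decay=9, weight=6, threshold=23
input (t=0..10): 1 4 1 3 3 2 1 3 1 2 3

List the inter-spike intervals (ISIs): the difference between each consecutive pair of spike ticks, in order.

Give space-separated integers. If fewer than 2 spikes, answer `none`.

Answer: 2 2 2 3

Derivation:
t=0: input=1 -> V=6
t=1: input=4 -> V=0 FIRE
t=2: input=1 -> V=6
t=3: input=3 -> V=0 FIRE
t=4: input=3 -> V=18
t=5: input=2 -> V=0 FIRE
t=6: input=1 -> V=6
t=7: input=3 -> V=0 FIRE
t=8: input=1 -> V=6
t=9: input=2 -> V=17
t=10: input=3 -> V=0 FIRE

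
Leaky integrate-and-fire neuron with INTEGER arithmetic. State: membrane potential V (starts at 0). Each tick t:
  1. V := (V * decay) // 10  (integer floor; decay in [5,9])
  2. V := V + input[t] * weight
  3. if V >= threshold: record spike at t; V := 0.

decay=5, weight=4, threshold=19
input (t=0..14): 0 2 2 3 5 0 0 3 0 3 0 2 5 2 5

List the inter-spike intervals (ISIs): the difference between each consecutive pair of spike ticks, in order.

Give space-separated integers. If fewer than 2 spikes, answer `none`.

Answer: 8 2

Derivation:
t=0: input=0 -> V=0
t=1: input=2 -> V=8
t=2: input=2 -> V=12
t=3: input=3 -> V=18
t=4: input=5 -> V=0 FIRE
t=5: input=0 -> V=0
t=6: input=0 -> V=0
t=7: input=3 -> V=12
t=8: input=0 -> V=6
t=9: input=3 -> V=15
t=10: input=0 -> V=7
t=11: input=2 -> V=11
t=12: input=5 -> V=0 FIRE
t=13: input=2 -> V=8
t=14: input=5 -> V=0 FIRE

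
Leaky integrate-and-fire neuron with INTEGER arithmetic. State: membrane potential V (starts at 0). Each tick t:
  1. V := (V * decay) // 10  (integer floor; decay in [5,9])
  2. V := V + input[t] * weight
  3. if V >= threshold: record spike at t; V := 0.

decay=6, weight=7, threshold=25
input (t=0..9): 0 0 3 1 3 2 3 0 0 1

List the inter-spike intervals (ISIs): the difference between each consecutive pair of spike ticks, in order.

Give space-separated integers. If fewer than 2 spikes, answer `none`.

Answer: 2

Derivation:
t=0: input=0 -> V=0
t=1: input=0 -> V=0
t=2: input=3 -> V=21
t=3: input=1 -> V=19
t=4: input=3 -> V=0 FIRE
t=5: input=2 -> V=14
t=6: input=3 -> V=0 FIRE
t=7: input=0 -> V=0
t=8: input=0 -> V=0
t=9: input=1 -> V=7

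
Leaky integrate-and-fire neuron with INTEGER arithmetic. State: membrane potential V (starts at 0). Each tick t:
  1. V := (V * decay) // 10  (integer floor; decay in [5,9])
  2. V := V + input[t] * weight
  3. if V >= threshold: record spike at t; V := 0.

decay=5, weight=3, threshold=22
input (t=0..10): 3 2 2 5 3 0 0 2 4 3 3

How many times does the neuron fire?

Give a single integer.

t=0: input=3 -> V=9
t=1: input=2 -> V=10
t=2: input=2 -> V=11
t=3: input=5 -> V=20
t=4: input=3 -> V=19
t=5: input=0 -> V=9
t=6: input=0 -> V=4
t=7: input=2 -> V=8
t=8: input=4 -> V=16
t=9: input=3 -> V=17
t=10: input=3 -> V=17

Answer: 0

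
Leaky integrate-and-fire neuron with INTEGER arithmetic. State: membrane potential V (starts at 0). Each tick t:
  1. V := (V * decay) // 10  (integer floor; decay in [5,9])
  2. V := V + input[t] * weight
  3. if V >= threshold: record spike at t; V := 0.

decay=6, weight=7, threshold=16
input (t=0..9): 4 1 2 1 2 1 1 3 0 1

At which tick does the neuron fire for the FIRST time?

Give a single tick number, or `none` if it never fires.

t=0: input=4 -> V=0 FIRE
t=1: input=1 -> V=7
t=2: input=2 -> V=0 FIRE
t=3: input=1 -> V=7
t=4: input=2 -> V=0 FIRE
t=5: input=1 -> V=7
t=6: input=1 -> V=11
t=7: input=3 -> V=0 FIRE
t=8: input=0 -> V=0
t=9: input=1 -> V=7

Answer: 0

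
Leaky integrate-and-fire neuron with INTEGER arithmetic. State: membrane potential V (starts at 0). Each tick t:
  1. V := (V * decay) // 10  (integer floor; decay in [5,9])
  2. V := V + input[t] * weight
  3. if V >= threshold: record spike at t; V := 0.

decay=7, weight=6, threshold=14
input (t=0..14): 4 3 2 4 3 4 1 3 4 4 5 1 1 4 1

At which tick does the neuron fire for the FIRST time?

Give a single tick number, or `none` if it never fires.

Answer: 0

Derivation:
t=0: input=4 -> V=0 FIRE
t=1: input=3 -> V=0 FIRE
t=2: input=2 -> V=12
t=3: input=4 -> V=0 FIRE
t=4: input=3 -> V=0 FIRE
t=5: input=4 -> V=0 FIRE
t=6: input=1 -> V=6
t=7: input=3 -> V=0 FIRE
t=8: input=4 -> V=0 FIRE
t=9: input=4 -> V=0 FIRE
t=10: input=5 -> V=0 FIRE
t=11: input=1 -> V=6
t=12: input=1 -> V=10
t=13: input=4 -> V=0 FIRE
t=14: input=1 -> V=6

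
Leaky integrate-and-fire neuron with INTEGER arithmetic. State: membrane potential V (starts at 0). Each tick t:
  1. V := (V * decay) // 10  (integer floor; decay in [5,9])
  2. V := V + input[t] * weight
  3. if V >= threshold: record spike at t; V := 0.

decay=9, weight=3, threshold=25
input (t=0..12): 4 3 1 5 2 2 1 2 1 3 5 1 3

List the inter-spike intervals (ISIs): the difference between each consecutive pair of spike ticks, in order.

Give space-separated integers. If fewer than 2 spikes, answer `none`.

Answer: 7

Derivation:
t=0: input=4 -> V=12
t=1: input=3 -> V=19
t=2: input=1 -> V=20
t=3: input=5 -> V=0 FIRE
t=4: input=2 -> V=6
t=5: input=2 -> V=11
t=6: input=1 -> V=12
t=7: input=2 -> V=16
t=8: input=1 -> V=17
t=9: input=3 -> V=24
t=10: input=5 -> V=0 FIRE
t=11: input=1 -> V=3
t=12: input=3 -> V=11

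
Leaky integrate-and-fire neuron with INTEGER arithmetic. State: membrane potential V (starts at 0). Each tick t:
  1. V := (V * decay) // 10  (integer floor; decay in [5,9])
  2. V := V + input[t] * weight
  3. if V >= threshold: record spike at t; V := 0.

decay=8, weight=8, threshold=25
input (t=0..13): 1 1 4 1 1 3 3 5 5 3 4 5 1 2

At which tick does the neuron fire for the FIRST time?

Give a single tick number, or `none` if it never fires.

t=0: input=1 -> V=8
t=1: input=1 -> V=14
t=2: input=4 -> V=0 FIRE
t=3: input=1 -> V=8
t=4: input=1 -> V=14
t=5: input=3 -> V=0 FIRE
t=6: input=3 -> V=24
t=7: input=5 -> V=0 FIRE
t=8: input=5 -> V=0 FIRE
t=9: input=3 -> V=24
t=10: input=4 -> V=0 FIRE
t=11: input=5 -> V=0 FIRE
t=12: input=1 -> V=8
t=13: input=2 -> V=22

Answer: 2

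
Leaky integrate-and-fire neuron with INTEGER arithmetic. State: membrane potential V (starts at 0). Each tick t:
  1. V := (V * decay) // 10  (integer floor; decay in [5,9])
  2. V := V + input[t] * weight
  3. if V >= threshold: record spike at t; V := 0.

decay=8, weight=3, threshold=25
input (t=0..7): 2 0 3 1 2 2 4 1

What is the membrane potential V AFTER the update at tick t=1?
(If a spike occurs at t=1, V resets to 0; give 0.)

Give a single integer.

Answer: 4

Derivation:
t=0: input=2 -> V=6
t=1: input=0 -> V=4
t=2: input=3 -> V=12
t=3: input=1 -> V=12
t=4: input=2 -> V=15
t=5: input=2 -> V=18
t=6: input=4 -> V=0 FIRE
t=7: input=1 -> V=3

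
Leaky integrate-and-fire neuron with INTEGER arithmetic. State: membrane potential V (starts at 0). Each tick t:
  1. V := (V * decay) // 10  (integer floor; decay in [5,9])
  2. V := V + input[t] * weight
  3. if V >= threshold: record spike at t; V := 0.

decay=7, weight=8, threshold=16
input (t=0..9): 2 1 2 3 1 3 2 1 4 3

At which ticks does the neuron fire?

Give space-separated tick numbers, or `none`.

Answer: 0 2 3 5 6 8 9

Derivation:
t=0: input=2 -> V=0 FIRE
t=1: input=1 -> V=8
t=2: input=2 -> V=0 FIRE
t=3: input=3 -> V=0 FIRE
t=4: input=1 -> V=8
t=5: input=3 -> V=0 FIRE
t=6: input=2 -> V=0 FIRE
t=7: input=1 -> V=8
t=8: input=4 -> V=0 FIRE
t=9: input=3 -> V=0 FIRE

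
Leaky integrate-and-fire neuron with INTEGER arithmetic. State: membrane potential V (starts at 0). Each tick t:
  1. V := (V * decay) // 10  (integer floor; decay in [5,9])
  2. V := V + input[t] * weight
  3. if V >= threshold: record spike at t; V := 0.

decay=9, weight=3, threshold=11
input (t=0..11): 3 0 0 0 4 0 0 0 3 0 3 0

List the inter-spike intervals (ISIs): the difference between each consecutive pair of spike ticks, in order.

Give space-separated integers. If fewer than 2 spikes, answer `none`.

t=0: input=3 -> V=9
t=1: input=0 -> V=8
t=2: input=0 -> V=7
t=3: input=0 -> V=6
t=4: input=4 -> V=0 FIRE
t=5: input=0 -> V=0
t=6: input=0 -> V=0
t=7: input=0 -> V=0
t=8: input=3 -> V=9
t=9: input=0 -> V=8
t=10: input=3 -> V=0 FIRE
t=11: input=0 -> V=0

Answer: 6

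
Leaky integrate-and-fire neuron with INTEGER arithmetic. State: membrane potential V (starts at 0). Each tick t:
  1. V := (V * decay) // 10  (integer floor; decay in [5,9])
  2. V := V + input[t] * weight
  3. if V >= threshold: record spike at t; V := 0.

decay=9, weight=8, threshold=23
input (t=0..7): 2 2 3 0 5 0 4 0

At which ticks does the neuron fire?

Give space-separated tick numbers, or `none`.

Answer: 1 2 4 6

Derivation:
t=0: input=2 -> V=16
t=1: input=2 -> V=0 FIRE
t=2: input=3 -> V=0 FIRE
t=3: input=0 -> V=0
t=4: input=5 -> V=0 FIRE
t=5: input=0 -> V=0
t=6: input=4 -> V=0 FIRE
t=7: input=0 -> V=0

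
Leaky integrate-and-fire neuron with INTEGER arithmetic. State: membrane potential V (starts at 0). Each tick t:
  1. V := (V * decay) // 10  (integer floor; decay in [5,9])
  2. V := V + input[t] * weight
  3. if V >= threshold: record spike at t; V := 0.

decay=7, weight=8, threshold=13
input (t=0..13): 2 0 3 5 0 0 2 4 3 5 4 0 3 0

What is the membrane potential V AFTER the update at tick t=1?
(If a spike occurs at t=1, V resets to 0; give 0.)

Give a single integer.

Answer: 0

Derivation:
t=0: input=2 -> V=0 FIRE
t=1: input=0 -> V=0
t=2: input=3 -> V=0 FIRE
t=3: input=5 -> V=0 FIRE
t=4: input=0 -> V=0
t=5: input=0 -> V=0
t=6: input=2 -> V=0 FIRE
t=7: input=4 -> V=0 FIRE
t=8: input=3 -> V=0 FIRE
t=9: input=5 -> V=0 FIRE
t=10: input=4 -> V=0 FIRE
t=11: input=0 -> V=0
t=12: input=3 -> V=0 FIRE
t=13: input=0 -> V=0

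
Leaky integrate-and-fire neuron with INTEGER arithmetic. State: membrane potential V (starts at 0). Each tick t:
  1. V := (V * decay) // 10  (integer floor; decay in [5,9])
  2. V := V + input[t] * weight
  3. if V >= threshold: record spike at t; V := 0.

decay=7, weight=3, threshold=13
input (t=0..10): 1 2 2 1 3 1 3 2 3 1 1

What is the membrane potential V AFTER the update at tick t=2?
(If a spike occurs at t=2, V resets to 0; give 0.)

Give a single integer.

Answer: 11

Derivation:
t=0: input=1 -> V=3
t=1: input=2 -> V=8
t=2: input=2 -> V=11
t=3: input=1 -> V=10
t=4: input=3 -> V=0 FIRE
t=5: input=1 -> V=3
t=6: input=3 -> V=11
t=7: input=2 -> V=0 FIRE
t=8: input=3 -> V=9
t=9: input=1 -> V=9
t=10: input=1 -> V=9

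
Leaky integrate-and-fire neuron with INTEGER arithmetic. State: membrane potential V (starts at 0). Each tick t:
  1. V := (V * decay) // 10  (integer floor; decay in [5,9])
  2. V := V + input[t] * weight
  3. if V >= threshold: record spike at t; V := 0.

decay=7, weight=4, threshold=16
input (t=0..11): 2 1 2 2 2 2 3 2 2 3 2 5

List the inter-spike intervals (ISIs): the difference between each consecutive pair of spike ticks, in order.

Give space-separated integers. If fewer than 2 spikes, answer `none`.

Answer: 3 3 2

Derivation:
t=0: input=2 -> V=8
t=1: input=1 -> V=9
t=2: input=2 -> V=14
t=3: input=2 -> V=0 FIRE
t=4: input=2 -> V=8
t=5: input=2 -> V=13
t=6: input=3 -> V=0 FIRE
t=7: input=2 -> V=8
t=8: input=2 -> V=13
t=9: input=3 -> V=0 FIRE
t=10: input=2 -> V=8
t=11: input=5 -> V=0 FIRE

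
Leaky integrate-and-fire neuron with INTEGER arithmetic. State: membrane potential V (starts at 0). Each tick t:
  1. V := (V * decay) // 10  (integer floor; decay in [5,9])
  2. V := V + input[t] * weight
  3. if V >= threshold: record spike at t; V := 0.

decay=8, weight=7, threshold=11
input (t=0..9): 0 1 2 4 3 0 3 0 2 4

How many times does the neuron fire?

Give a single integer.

t=0: input=0 -> V=0
t=1: input=1 -> V=7
t=2: input=2 -> V=0 FIRE
t=3: input=4 -> V=0 FIRE
t=4: input=3 -> V=0 FIRE
t=5: input=0 -> V=0
t=6: input=3 -> V=0 FIRE
t=7: input=0 -> V=0
t=8: input=2 -> V=0 FIRE
t=9: input=4 -> V=0 FIRE

Answer: 6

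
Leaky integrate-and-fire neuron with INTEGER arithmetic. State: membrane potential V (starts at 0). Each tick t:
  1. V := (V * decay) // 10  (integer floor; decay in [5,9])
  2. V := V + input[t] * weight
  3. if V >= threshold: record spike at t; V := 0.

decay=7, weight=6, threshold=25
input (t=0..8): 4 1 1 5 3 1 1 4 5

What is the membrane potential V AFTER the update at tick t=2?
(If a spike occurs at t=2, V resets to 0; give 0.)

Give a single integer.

t=0: input=4 -> V=24
t=1: input=1 -> V=22
t=2: input=1 -> V=21
t=3: input=5 -> V=0 FIRE
t=4: input=3 -> V=18
t=5: input=1 -> V=18
t=6: input=1 -> V=18
t=7: input=4 -> V=0 FIRE
t=8: input=5 -> V=0 FIRE

Answer: 21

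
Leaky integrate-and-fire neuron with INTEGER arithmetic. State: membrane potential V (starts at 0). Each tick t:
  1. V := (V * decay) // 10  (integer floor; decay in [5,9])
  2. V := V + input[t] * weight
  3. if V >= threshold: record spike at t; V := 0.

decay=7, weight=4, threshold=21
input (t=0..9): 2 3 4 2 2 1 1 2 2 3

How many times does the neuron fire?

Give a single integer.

Answer: 2

Derivation:
t=0: input=2 -> V=8
t=1: input=3 -> V=17
t=2: input=4 -> V=0 FIRE
t=3: input=2 -> V=8
t=4: input=2 -> V=13
t=5: input=1 -> V=13
t=6: input=1 -> V=13
t=7: input=2 -> V=17
t=8: input=2 -> V=19
t=9: input=3 -> V=0 FIRE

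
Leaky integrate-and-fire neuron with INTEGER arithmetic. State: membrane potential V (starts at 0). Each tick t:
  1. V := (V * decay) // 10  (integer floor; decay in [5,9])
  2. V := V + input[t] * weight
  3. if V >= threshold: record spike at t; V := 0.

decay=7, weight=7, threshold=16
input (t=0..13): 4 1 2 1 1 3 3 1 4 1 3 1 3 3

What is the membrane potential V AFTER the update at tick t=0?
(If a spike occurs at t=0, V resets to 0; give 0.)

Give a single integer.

t=0: input=4 -> V=0 FIRE
t=1: input=1 -> V=7
t=2: input=2 -> V=0 FIRE
t=3: input=1 -> V=7
t=4: input=1 -> V=11
t=5: input=3 -> V=0 FIRE
t=6: input=3 -> V=0 FIRE
t=7: input=1 -> V=7
t=8: input=4 -> V=0 FIRE
t=9: input=1 -> V=7
t=10: input=3 -> V=0 FIRE
t=11: input=1 -> V=7
t=12: input=3 -> V=0 FIRE
t=13: input=3 -> V=0 FIRE

Answer: 0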